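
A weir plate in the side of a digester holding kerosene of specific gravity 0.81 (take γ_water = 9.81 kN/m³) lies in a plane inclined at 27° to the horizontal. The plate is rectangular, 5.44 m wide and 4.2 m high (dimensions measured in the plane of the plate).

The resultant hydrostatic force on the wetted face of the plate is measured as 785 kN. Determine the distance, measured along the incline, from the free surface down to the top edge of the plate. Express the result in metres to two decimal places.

γ = 0.81 × 9.81 = 7.9461 kN/m³.
A = 5.44 × 4.2 = 22.848 m².
From F = γ·h_c·A, the centroid depth is h_c = 785/(7.9461 × 22.848) = 4.32382 m.
Let θ = 27° be the plate's angle to the horizontal; measure y along the incline from where the plane meets the free surface. Vertical depth h = y·sinθ with sinθ = 0.453990.
Along the incline, y_c = h_c/sinθ = 4.32382/0.453990 = 9.52404 m.
The centroid lies 4.2/2 = 2.1 m below the top edge, so the top edge sits at y_top = 9.52404 − 2.1 = 7.42404 m along the incline.

y_top ≈ 7.42 m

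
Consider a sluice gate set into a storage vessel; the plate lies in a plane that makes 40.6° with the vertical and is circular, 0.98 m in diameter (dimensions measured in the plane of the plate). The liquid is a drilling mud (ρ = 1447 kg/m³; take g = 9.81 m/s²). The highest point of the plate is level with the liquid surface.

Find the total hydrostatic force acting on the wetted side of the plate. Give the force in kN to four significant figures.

F ≈ 3.984 kN

γ = ρg = 1447 × 9.81 / 1000 = 14.19507 kN/m³.
The plate makes 40.6° with the vertical, i.e. θ = 90° − 40.6° = 49.4° to the horizontal. Measuring y along the incline from the free-surface line, vertical depth h = y·sinθ with sinθ = 0.759271.
The centroid is at the centre, 0.49 m below the top of the plate, so y_c = 0.49 m and h_c = 0.49 × 0.759271 = 0.372043 m.
A = π(0.49)² = 0.754296 m².
Resultant F = γ·h_c·A = 14.19507 × 0.372043 × 0.754296 = 3.98357 kN.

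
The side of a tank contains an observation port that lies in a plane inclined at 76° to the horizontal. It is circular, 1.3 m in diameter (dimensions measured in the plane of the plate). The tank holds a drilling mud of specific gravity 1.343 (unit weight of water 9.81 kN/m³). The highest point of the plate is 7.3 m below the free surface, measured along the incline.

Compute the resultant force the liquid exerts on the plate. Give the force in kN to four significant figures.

F ≈ 134.9 kN

γ = 1.343 × 9.81 = 13.17483 kN/m³.
Let θ = 76° be the plate's angle to the horizontal; measure y along the incline from where the plane meets the free surface. Vertical depth h = y·sinθ with sinθ = 0.970296.
The centroid is at the centre, 0.65 m below the top of the plate, so y_c = 7.3 + 0.65 = 7.95 m and h_c = 7.95 × 0.970296 = 7.71385 m.
A = π(0.65)² = 1.32732 m².
Resultant F = γ·h_c·A = 13.17483 × 7.71385 × 1.32732 = 134.894 kN.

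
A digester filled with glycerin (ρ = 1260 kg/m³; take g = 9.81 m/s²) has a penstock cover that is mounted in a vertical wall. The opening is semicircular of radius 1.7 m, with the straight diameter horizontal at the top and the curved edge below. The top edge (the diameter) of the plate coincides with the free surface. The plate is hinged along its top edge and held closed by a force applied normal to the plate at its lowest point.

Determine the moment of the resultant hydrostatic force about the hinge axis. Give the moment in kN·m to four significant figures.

γ = ρg = 1260 × 9.81 / 1000 = 12.3606 kN/m³.
The centroid of a semicircle lies 4r/(3π) = 0.721502 m from the diameter, here below the top edge, so the centroid depth is h_c = 0.721502 m.
A = πr²/2 = π × 1.7²/2 = 4.5396 m².
Resultant F = γ·h_c·A = 12.3606 × 0.721502 × 4.5396 = 40.485 kN.
I_c = (π/8 − 8/(9π))·r⁴ = 0.109757 × 1.7⁴ = 0.916701 m⁴.
Centre of pressure: y_p = y_c + I_c/(y_c·A) = 0.721502 + 0.916701/(0.721502 × 4.5396) = 0.721502 + 0.27988 = 1.00138 m along the plane.
The resultant acts 0.721502 + 0.27988 = 1.00138 m (along the plate) below the hinge at the top edge, so the moment about the hinge is M = F × 1.00138 = 40.485 × 1.00138 = 40.5409 kN·m.

M ≈ 40.54 kN·m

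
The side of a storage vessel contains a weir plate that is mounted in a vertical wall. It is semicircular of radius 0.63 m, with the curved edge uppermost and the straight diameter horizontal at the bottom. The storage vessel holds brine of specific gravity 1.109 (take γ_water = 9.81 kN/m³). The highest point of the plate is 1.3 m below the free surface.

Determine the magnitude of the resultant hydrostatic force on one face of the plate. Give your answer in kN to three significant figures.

F ≈ 11.3 kN

γ = 1.109 × 9.81 = 10.87929 kN/m³.
The centroid lies 4r/(3π) = 0.26738 m above the diameter, so r − 4r/(3π) = 0.63 − 0.26738 = 0.36262 m below the topmost point, so the centroid depth is h_c = 1.3 + 0.36262 = 1.66262 m.
A = πr²/2 = π × 0.63²/2 = 0.623449 m².
Resultant F = γ·h_c·A = 10.87929 × 1.66262 × 0.623449 = 11.277 kN.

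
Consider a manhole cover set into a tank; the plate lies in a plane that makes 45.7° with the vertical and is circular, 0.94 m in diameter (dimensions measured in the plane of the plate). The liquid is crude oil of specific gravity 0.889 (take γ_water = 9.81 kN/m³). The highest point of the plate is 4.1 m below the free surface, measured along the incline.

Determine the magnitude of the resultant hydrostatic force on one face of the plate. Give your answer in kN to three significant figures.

F ≈ 19.3 kN

γ = 0.889 × 9.81 = 8.72109 kN/m³.
The plate makes 45.7° with the vertical, i.e. θ = 90° − 45.7° = 44.3° to the horizontal. Measuring y along the incline from the free-surface line, vertical depth h = y·sinθ with sinθ = 0.698415.
The centroid is at the centre, 0.47 m below the top of the plate, so y_c = 4.1 + 0.47 = 4.57 m and h_c = 4.57 × 0.698415 = 3.19176 m.
A = π(0.47)² = 0.693978 m².
Resultant F = γ·h_c·A = 8.72109 × 3.19176 × 0.693978 = 19.3173 kN.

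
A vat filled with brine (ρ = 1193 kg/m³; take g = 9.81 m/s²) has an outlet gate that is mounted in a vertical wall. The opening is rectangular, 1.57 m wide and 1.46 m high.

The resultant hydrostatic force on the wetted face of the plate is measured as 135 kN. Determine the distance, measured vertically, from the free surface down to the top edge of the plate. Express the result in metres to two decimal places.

d_top ≈ 4.30 m

γ = ρg = 1193 × 9.81 / 1000 = 11.70333 kN/m³.
A = 1.57 × 1.46 = 2.2922 m².
From F = γ·h_c·A, the centroid depth is h_c = 135/(11.70333 × 2.2922) = 5.03236 m.
The centroid lies 1.46/2 = 0.73 m below the top edge, so the top edge sits at h_top = 5.03236 − 0.73 = 4.30236 m below the surface.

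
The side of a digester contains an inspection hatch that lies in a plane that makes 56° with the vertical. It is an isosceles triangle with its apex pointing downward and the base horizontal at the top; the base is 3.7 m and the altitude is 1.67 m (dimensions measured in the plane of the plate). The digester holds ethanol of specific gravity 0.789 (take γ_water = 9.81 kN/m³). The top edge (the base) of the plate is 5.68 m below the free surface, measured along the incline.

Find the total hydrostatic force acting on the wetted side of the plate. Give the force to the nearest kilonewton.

F ≈ 83 kN

γ = 0.789 × 9.81 = 7.74009 kN/m³.
The plate makes 56° with the vertical, i.e. θ = 90° − 56° = 34° to the horizontal. Measuring y along the incline from the free-surface line, vertical depth h = y·sinθ with sinθ = 0.559193.
With the apex down, the centroid sits h/3 = 1.67/3 = 0.556667 m below the base (the top edge), so y_c = 5.68 + 0.556667 = 6.23667 m and h_c = 6.23667 × 0.559193 = 3.4875 m.
A = ½ × 3.7 × 1.67 = 3.0895 m².
Resultant F = γ·h_c·A = 7.74009 × 3.4875 × 3.0895 = 83.3966 kN.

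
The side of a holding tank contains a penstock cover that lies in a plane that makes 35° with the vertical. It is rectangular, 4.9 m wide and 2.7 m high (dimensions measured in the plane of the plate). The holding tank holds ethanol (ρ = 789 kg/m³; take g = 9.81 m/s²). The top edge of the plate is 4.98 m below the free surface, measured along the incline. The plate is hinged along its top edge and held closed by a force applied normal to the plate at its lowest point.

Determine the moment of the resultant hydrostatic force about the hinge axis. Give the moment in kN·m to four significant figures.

M ≈ 767.8 kN·m

γ = ρg = 789 × 9.81 / 1000 = 7.74009 kN/m³.
The plate makes 35° with the vertical, i.e. θ = 90° − 35° = 55° to the horizontal. Measuring y along the incline from the free-surface line, vertical depth h = y·sinθ with sinθ = 0.819152.
The centroid lies 2.7/2 = 1.35 m below the top edge, so y_c = 4.98 + 1.35 = 6.33 m and h_c = 6.33 × 0.819152 = 5.18523 m.
A = 4.9 × 2.7 = 13.23 m².
Resultant F = γ·h_c·A = 7.74009 × 5.18523 × 13.23 = 530.975 kN.
I_c = b·h³/12 = 4.9 × 2.7³/12 = 8.03723 m⁴.
Centre of pressure: y_p = y_c + I_c/(y_c·A) = 6.33 + 8.03723/(6.33 × 13.23) = 6.33 + 0.0959716 = 6.42597 m along the plane.
The resultant acts 1.35 + 0.0959716 = 1.44597 m (along the plate) below the hinge at the top edge, so the moment about the hinge is M = F × 1.44597 = 530.975 × 1.44597 = 767.774 kN·m.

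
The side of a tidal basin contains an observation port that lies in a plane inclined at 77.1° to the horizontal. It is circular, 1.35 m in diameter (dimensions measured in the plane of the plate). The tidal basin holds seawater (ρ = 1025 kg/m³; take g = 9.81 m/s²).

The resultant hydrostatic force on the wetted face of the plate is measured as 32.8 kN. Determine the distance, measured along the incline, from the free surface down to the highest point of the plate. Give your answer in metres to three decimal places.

y_top ≈ 1.663 m

γ = ρg = 1025 × 9.81 / 1000 = 10.05525 kN/m³.
A = π(0.675)² = 1.43139 m².
From F = γ·h_c·A, the centroid depth is h_c = 32.8/(10.05525 × 1.43139) = 2.27889 m.
Let θ = 77.1° be the plate's angle to the horizontal; measure y along the incline from where the plane meets the free surface. Vertical depth h = y·sinθ with sinθ = 0.974761.
Along the incline, y_c = h_c/sinθ = 2.27889/0.974761 = 2.3379 m.
The centroid is at the centre, 0.675 m below the top of the plate, so the highest point sits at y_top = 2.3379 − 0.675 = 1.6629 m along the incline.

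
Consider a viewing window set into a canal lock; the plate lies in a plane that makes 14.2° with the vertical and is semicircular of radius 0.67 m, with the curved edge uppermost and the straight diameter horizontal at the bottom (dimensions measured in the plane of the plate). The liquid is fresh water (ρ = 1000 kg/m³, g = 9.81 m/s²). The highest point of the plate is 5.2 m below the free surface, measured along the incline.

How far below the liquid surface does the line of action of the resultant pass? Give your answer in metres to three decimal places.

h_p = 5.420 m

γ = ρg = 1000 × 9.81 = 9810 N/m³ = 9.81 kN/m³.
The plate makes 14.2° with the vertical, i.e. θ = 90° − 14.2° = 75.8° to the horizontal. Measuring y along the incline from the free-surface line, vertical depth h = y·sinθ with sinθ = 0.969445.
The centroid lies 4r/(3π) = 0.284357 m above the diameter, so r − 4r/(3π) = 0.67 − 0.284357 = 0.385643 m below the topmost point, so y_c = 5.2 + 0.385643 = 5.58564 m and h_c = 5.58564 × 0.969445 = 5.41497 m.
A = πr²/2 = π × 0.67²/2 = 0.70513 m².
Resultant F = γ·h_c·A = 9.81 × 5.41497 × 0.70513 = 37.4571 kN.
I_c = (π/8 − 8/(9π))·r⁴ = 0.109757 × 0.67⁴ = 0.0221173 m⁴.
Centre of pressure: y_p = y_c + I_c/(y_c·A) = 5.58564 + 0.0221173/(5.58564 × 0.70513) = 5.58564 + 0.00561552 = 5.59126 m along the plane.
Vertically, h_p = y_p·sinθ = 5.59126 × 0.969445 = 5.42042 m.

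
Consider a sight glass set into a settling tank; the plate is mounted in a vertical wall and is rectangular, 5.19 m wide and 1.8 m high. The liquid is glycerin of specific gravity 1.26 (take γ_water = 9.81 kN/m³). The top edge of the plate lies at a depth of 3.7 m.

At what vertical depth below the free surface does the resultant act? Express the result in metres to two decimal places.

γ = 1.26 × 9.81 = 12.3606 kN/m³.
The centroid lies 1.8/2 = 0.9 m below the top edge, so the centroid depth is h_c = 3.7 + 0.9 = 4.6 m.
A = 5.19 × 1.8 = 9.342 m².
Resultant F = γ·h_c·A = 12.3606 × 4.6 × 9.342 = 531.175 kN.
I_c = b·h³/12 = 5.19 × 1.8³/12 = 2.52234 m⁴.
Centre of pressure: y_p = y_c + I_c/(y_c·A) = 4.6 + 2.52234/(4.6 × 9.342) = 4.6 + 0.0586957 = 4.6587 m along the plane.

h_p = 4.66 m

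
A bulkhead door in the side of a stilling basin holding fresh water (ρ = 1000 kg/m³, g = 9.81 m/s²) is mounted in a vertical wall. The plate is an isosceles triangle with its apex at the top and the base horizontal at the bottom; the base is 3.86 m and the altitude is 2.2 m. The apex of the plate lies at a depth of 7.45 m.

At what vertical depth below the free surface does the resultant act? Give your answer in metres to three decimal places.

γ = ρg = 1000 × 9.81 = 9810 N/m³ = 9.81 kN/m³.
With the apex up, the centroid sits 2h/3 = 2 × 2.2/3 = 1.46667 m below the apex, so the centroid depth is h_c = 7.45 + 1.46667 = 8.91667 m.
A = ½ × 3.86 × 2.2 = 4.246 m².
Resultant F = γ·h_c·A = 9.81 × 8.91667 × 4.246 = 371.408 kN.
I_c = b·h³/36 = 3.86 × 2.2³/36 = 1.1417 m⁴.
Centre of pressure: y_p = y_c + I_c/(y_c·A) = 8.91667 + 1.1417/(8.91667 × 4.246) = 8.91667 + 0.0301557 = 8.94683 m along the plane.

h_p = 8.947 m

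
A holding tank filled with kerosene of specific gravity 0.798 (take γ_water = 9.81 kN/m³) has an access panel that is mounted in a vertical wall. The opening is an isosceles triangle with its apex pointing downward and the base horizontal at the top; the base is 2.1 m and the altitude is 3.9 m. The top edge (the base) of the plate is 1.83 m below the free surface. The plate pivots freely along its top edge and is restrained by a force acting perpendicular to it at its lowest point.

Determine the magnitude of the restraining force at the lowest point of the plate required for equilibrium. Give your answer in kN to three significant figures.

γ = 0.798 × 9.81 = 7.82838 kN/m³.
With the apex down, the centroid sits h/3 = 3.9/3 = 1.3 m below the base (the top edge), so the centroid depth is h_c = 1.83 + 1.3 = 3.13 m.
A = ½ × 2.1 × 3.9 = 4.095 m².
Resultant F = γ·h_c·A = 7.82838 × 3.13 × 4.095 = 100.339 kN.
I_c = b·h³/36 = 2.1 × 3.9³/36 = 3.46027 m⁴.
Centre of pressure: y_p = y_c + I_c/(y_c·A) = 3.13 + 3.46027/(3.13 × 4.095) = 3.13 + 0.269968 = 3.39997 m along the plane.
The resultant acts 1.3 + 0.269968 = 1.56997 m (along the plate) below the hinge at the top edge, so the moment about the hinge is M = F × 1.56997 = 100.339 × 1.56997 = 157.529 kN·m.
A normal force at the bottom, 3.9 m from the hinge, must supply this moment: P = 157.529/3.9 = 40.3921 kN.

P ≈ 40.4 kN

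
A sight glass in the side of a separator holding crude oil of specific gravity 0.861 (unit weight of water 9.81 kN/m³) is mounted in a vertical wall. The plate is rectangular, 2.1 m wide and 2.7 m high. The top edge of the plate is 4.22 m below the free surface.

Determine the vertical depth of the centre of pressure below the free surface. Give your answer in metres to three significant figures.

h_p = 5.68 m

γ = 0.861 × 9.81 = 8.44641 kN/m³.
The centroid lies 2.7/2 = 1.35 m below the top edge, so the centroid depth is h_c = 4.22 + 1.35 = 5.57 m.
A = 2.1 × 2.7 = 5.67 m².
Resultant F = γ·h_c·A = 8.44641 × 5.57 × 5.67 = 266.754 kN.
I_c = b·h³/12 = 2.1 × 2.7³/12 = 3.44453 m⁴.
Centre of pressure: y_p = y_c + I_c/(y_c·A) = 5.57 + 3.44453/(5.57 × 5.67) = 5.57 + 0.109067 = 5.67907 m along the plane.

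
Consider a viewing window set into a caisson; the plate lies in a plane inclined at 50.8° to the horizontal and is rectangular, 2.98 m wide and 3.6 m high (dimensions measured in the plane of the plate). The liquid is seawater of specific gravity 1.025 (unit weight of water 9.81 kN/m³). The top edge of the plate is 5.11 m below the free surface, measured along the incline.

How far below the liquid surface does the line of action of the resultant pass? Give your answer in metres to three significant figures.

h_p = 5.48 m

γ = 1.025 × 9.81 = 10.05525 kN/m³.
Let θ = 50.8° be the plate's angle to the horizontal; measure y along the incline from where the plane meets the free surface. Vertical depth h = y·sinθ with sinθ = 0.774944.
The centroid lies 3.6/2 = 1.8 m below the top edge, so y_c = 5.11 + 1.8 = 6.91 m and h_c = 6.91 × 0.774944 = 5.35486 m.
A = 2.98 × 3.6 = 10.728 m².
Resultant F = γ·h_c·A = 10.05525 × 5.35486 × 10.728 = 577.643 kN.
I_c = b·h³/12 = 2.98 × 3.6³/12 = 11.5862 m⁴.
Centre of pressure: y_p = y_c + I_c/(y_c·A) = 6.91 + 11.5862/(6.91 × 10.728) = 6.91 + 0.156295 = 7.0663 m along the plane.
Vertically, h_p = y_p·sinθ = 7.0663 × 0.774944 = 5.47599 m.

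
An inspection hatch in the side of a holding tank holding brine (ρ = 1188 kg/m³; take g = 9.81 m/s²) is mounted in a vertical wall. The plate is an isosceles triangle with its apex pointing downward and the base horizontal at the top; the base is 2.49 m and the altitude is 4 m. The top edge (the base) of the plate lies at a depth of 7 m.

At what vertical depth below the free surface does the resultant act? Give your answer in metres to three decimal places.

h_p = 8.440 m

γ = ρg = 1188 × 9.81 / 1000 = 11.65428 kN/m³.
With the apex down, the centroid sits h/3 = 4/3 = 1.33333 m below the base (the top edge), so the centroid depth is h_c = 7 + 1.33333 = 8.33333 m.
A = ½ × 2.49 × 4 = 4.98 m².
Resultant F = γ·h_c·A = 11.65428 × 8.33333 × 4.98 = 483.652 kN.
I_c = b·h³/36 = 2.49 × 4³/36 = 4.42667 m⁴.
Centre of pressure: y_p = y_c + I_c/(y_c·A) = 8.33333 + 4.42667/(8.33333 × 4.98) = 8.33333 + 0.106667 = 8.44 m along the plane.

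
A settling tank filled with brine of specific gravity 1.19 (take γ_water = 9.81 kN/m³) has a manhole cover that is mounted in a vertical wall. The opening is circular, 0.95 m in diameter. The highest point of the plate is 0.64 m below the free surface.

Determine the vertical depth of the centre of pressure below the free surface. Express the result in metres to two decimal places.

h_p = 1.17 m

γ = 1.19 × 9.81 = 11.6739 kN/m³.
The centroid is at the centre, 0.475 m below the top of the plate, so the centroid depth is h_c = 0.64 + 0.475 = 1.115 m.
A = π(0.475)² = 0.708822 m².
Resultant F = γ·h_c·A = 11.6739 × 1.115 × 0.708822 = 9.22631 kN.
I_c = πr⁴/4 = π × 0.475⁴/4 = 0.039982 m⁴.
Centre of pressure: y_p = y_c + I_c/(y_c·A) = 1.115 + 0.039982/(1.115 × 0.708822) = 1.115 + 0.0505886 = 1.16559 m along the plane.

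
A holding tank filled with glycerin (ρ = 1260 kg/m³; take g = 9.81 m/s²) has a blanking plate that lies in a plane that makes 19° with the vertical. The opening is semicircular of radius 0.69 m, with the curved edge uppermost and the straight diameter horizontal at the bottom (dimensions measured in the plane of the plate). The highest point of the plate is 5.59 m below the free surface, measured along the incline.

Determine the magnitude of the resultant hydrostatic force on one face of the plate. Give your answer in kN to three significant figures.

γ = ρg = 1260 × 9.81 / 1000 = 12.3606 kN/m³.
The plate makes 19° with the vertical, i.e. θ = 90° − 19° = 71° to the horizontal. Measuring y along the incline from the free-surface line, vertical depth h = y·sinθ with sinθ = 0.945519.
The centroid lies 4r/(3π) = 0.292845 m above the diameter, so r − 4r/(3π) = 0.69 − 0.292845 = 0.397155 m below the topmost point, so y_c = 5.59 + 0.397155 = 5.98715 m and h_c = 5.98715 × 0.945519 = 5.66096 m.
A = πr²/2 = π × 0.69²/2 = 0.747856 m².
Resultant F = γ·h_c·A = 12.3606 × 5.66096 × 0.747856 = 52.3296 kN.

F ≈ 52.3 kN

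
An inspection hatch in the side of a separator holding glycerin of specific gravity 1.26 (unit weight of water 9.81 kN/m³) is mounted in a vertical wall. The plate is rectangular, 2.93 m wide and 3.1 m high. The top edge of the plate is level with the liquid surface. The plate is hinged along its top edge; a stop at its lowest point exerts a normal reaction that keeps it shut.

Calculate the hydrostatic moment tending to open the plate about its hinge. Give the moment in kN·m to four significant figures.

γ = 1.26 × 9.81 = 12.3606 kN/m³.
The centroid lies 3.1/2 = 1.55 m below the top edge, so the centroid depth is h_c = 1.55 m.
A = 2.93 × 3.1 = 9.083 m².
Resultant F = γ·h_c·A = 12.3606 × 1.55 × 9.083 = 174.021 kN.
I_c = b·h³/12 = 2.93 × 3.1³/12 = 7.27397 m⁴.
Centre of pressure: y_p = y_c + I_c/(y_c·A) = 1.55 + 7.27397/(1.55 × 9.083) = 1.55 + 0.516667 = 2.06667 m along the plane.
The resultant acts 1.55 + 0.516667 = 2.06667 m (along the plate) below the hinge at the top edge, so the moment about the hinge is M = F × 2.06667 = 174.021 × 2.06667 = 359.644 kN·m.

M ≈ 359.6 kN·m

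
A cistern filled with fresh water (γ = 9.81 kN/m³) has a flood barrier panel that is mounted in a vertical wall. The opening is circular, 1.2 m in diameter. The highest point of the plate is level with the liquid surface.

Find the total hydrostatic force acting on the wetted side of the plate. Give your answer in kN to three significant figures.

γ = 9.81 kN/m³.
The centroid is at the centre, 0.6 m below the top of the plate, so the centroid depth is h_c = 0.6 m.
A = π(0.6)² = 1.13097 m².
Resultant F = γ·h_c·A = 9.81 × 0.6 × 1.13097 = 6.65689 kN.

F ≈ 6.66 kN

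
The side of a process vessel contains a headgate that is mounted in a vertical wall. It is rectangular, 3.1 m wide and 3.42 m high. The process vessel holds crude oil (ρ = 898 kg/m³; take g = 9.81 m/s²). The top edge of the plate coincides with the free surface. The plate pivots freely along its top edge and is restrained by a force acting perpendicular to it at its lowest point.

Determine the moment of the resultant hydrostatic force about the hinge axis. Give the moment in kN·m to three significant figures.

γ = ρg = 898 × 9.81 / 1000 = 8.80938 kN/m³.
The centroid lies 3.42/2 = 1.71 m below the top edge, so the centroid depth is h_c = 1.71 m.
A = 3.1 × 3.42 = 10.602 m².
Resultant F = γ·h_c·A = 8.80938 × 1.71 × 10.602 = 159.709 kN.
I_c = b·h³/12 = 3.1 × 3.42³/12 = 10.3338 m⁴.
Centre of pressure: y_p = y_c + I_c/(y_c·A) = 1.71 + 10.3338/(1.71 × 10.602) = 1.71 + 0.570002 = 2.28 m along the plane.
The resultant acts 1.71 + 0.570002 = 2.28 m (along the plate) below the hinge at the top edge, so the moment about the hinge is M = F × 2.28 = 159.709 × 2.28 = 364.137 kN·m.

M ≈ 364 kN·m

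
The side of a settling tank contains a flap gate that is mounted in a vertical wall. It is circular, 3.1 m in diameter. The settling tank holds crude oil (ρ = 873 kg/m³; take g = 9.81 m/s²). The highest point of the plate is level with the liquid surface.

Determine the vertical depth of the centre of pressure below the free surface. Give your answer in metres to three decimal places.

γ = ρg = 873 × 9.81 / 1000 = 8.56413 kN/m³.
The centroid is at the centre, 1.55 m below the top of the plate, so the centroid depth is h_c = 1.55 m.
A = π(1.55)² = 7.54768 m².
Resultant F = γ·h_c·A = 8.56413 × 1.55 × 7.54768 = 100.191 kN.
I_c = πr⁴/4 = π × 1.55⁴/4 = 4.53332 m⁴.
Centre of pressure: y_p = y_c + I_c/(y_c·A) = 1.55 + 4.53332/(1.55 × 7.54768) = 1.55 + 0.3875 = 1.9375 m along the plane.

h_p = 1.938 m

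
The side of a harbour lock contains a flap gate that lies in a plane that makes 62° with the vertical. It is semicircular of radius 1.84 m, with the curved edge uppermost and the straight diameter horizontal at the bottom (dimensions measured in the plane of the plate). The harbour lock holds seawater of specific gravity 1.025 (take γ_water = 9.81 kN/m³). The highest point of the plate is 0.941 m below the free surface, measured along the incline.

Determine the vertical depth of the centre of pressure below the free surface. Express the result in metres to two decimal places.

γ = 1.025 × 9.81 = 10.05525 kN/m³.
The plate makes 62° with the vertical, i.e. θ = 90° − 62° = 28° to the horizontal. Measuring y along the incline from the free-surface line, vertical depth h = y·sinθ with sinθ = 0.469472.
The centroid lies 4r/(3π) = 0.78092 m above the diameter, so r − 4r/(3π) = 1.84 − 0.78092 = 1.05908 m below the topmost point, so y_c = 0.941 + 1.05908 = 2.00008 m and h_c = 2.00008 × 0.469472 = 0.938982 m.
A = πr²/2 = π × 1.84²/2 = 5.31809 m².
Resultant F = γ·h_c·A = 10.05525 × 0.938982 × 5.31809 = 50.2118 kN.
I_c = (π/8 − 8/(9π))·r⁴ = 0.109757 × 1.84⁴ = 1.25807 m⁴.
Centre of pressure: y_p = y_c + I_c/(y_c·A) = 2.00008 + 1.25807/(2.00008 × 5.31809) = 2.00008 + 0.118277 = 2.11836 m along the plane.
Vertically, h_p = y_p·sinθ = 2.11836 × 0.469472 = 0.994511 m.

h_p = 0.99 m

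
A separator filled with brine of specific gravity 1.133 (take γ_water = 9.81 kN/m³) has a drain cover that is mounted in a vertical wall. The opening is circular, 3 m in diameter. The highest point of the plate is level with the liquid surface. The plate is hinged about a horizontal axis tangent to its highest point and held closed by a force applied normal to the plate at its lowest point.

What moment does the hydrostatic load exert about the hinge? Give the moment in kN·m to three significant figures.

γ = 1.133 × 9.81 = 11.11473 kN/m³.
The centroid is at the centre, 1.5 m below the top of the plate, so the centroid depth is h_c = 1.5 m.
A = π(1.5)² = 7.06858 m².
Resultant F = γ·h_c·A = 11.11473 × 1.5 × 7.06858 = 117.848 kN.
I_c = πr⁴/4 = π × 1.5⁴/4 = 3.97608 m⁴.
Centre of pressure: y_p = y_c + I_c/(y_c·A) = 1.5 + 3.97608/(1.5 × 7.06858) = 1.5 + 0.375 = 1.875 m along the plane.
The resultant acts 1.5 + 0.375 = 1.875 m (along the plate) below the hinge at the top edge, so the moment about the hinge is M = F × 1.875 = 117.848 × 1.875 = 220.965 kN·m.

M ≈ 221 kN·m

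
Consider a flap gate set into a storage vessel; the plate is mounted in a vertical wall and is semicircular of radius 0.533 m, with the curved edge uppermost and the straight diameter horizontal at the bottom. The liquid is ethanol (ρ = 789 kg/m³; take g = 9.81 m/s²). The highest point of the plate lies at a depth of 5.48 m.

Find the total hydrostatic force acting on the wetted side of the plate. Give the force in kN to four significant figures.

F ≈ 19.99 kN

γ = ρg = 789 × 9.81 / 1000 = 7.74009 kN/m³.
The centroid lies 4r/(3π) = 0.226212 m above the diameter, so r − 4r/(3π) = 0.533 − 0.226212 = 0.306788 m below the topmost point, so the centroid depth is h_c = 5.48 + 0.306788 = 5.78679 m.
A = πr²/2 = π × 0.533²/2 = 0.446246 m².
Resultant F = γ·h_c·A = 7.74009 × 5.78679 × 0.446246 = 19.9875 kN.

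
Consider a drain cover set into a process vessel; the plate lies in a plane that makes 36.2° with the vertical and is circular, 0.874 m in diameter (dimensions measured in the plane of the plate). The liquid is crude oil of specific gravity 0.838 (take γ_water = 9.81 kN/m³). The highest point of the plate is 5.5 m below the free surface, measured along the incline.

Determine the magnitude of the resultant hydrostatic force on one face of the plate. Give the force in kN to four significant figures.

F ≈ 23.63 kN

γ = 0.838 × 9.81 = 8.22078 kN/m³.
The plate makes 36.2° with the vertical, i.e. θ = 90° − 36.2° = 53.8° to the horizontal. Measuring y along the incline from the free-surface line, vertical depth h = y·sinθ with sinθ = 0.806960.
The centroid is at the centre, 0.437 m below the top of the plate, so y_c = 5.5 + 0.437 = 5.937 m and h_c = 5.937 × 0.806960 = 4.79092 m.
A = π(0.437)² = 0.599947 m².
Resultant F = γ·h_c·A = 8.22078 × 4.79092 × 0.599947 = 23.629 kN.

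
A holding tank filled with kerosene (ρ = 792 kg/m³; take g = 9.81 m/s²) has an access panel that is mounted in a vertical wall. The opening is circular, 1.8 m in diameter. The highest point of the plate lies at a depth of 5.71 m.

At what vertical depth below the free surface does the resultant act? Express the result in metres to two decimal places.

h_p = 6.64 m

γ = ρg = 792 × 9.81 / 1000 = 7.76952 kN/m³.
The centroid is at the centre, 0.9 m below the top of the plate, so the centroid depth is h_c = 5.71 + 0.9 = 6.61 m.
A = π(0.9)² = 2.54469 m².
Resultant F = γ·h_c·A = 7.76952 × 6.61 × 2.54469 = 130.686 kN.
I_c = πr⁴/4 = π × 0.9⁴/4 = 0.5153 m⁴.
Centre of pressure: y_p = y_c + I_c/(y_c·A) = 6.61 + 0.5153/(6.61 × 2.54469) = 6.61 + 0.0306354 = 6.64064 m along the plane.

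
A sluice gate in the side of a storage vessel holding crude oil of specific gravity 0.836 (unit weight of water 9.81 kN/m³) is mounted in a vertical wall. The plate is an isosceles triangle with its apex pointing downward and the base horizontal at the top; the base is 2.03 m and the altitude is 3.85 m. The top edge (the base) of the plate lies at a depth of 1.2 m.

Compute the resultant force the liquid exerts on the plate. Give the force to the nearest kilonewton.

γ = 0.836 × 9.81 = 8.20116 kN/m³.
With the apex down, the centroid sits h/3 = 3.85/3 = 1.28333 m below the base (the top edge), so the centroid depth is h_c = 1.2 + 1.28333 = 2.48333 m.
A = ½ × 2.03 × 3.85 = 3.90775 m².
Resultant F = γ·h_c·A = 8.20116 × 2.48333 × 3.90775 = 79.586 kN.

F ≈ 80 kN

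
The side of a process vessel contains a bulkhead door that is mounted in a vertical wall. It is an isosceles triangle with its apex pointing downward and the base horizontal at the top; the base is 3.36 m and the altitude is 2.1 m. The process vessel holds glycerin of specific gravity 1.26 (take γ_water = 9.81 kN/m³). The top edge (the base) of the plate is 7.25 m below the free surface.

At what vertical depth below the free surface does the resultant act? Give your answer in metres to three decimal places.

γ = 1.26 × 9.81 = 12.3606 kN/m³.
With the apex down, the centroid sits h/3 = 2.1/3 = 0.7 m below the base (the top edge), so the centroid depth is h_c = 7.25 + 0.7 = 7.95 m.
A = ½ × 3.36 × 2.1 = 3.528 m².
Resultant F = γ·h_c·A = 12.3606 × 7.95 × 3.528 = 346.685 kN.
I_c = b·h³/36 = 3.36 × 2.1³/36 = 0.86436 m⁴.
Centre of pressure: y_p = y_c + I_c/(y_c·A) = 7.95 + 0.86436/(7.95 × 3.528) = 7.95 + 0.0308176 = 7.98082 m along the plane.

h_p = 7.981 m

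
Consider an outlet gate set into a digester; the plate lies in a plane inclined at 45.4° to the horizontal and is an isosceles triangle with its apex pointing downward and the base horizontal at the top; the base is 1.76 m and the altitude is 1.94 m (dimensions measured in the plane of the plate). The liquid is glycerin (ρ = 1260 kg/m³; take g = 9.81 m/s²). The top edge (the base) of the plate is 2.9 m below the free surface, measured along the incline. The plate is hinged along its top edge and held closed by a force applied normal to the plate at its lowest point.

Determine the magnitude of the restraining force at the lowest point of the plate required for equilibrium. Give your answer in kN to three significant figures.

P ≈ 19.4 kN

γ = ρg = 1260 × 9.81 / 1000 = 12.3606 kN/m³.
Let θ = 45.4° be the plate's angle to the horizontal; measure y along the incline from where the plane meets the free surface. Vertical depth h = y·sinθ with sinθ = 0.712026.
With the apex down, the centroid sits h/3 = 1.94/3 = 0.646667 m below the base (the top edge), so y_c = 2.9 + 0.646667 = 3.54667 m and h_c = 3.54667 × 0.712026 = 2.52532 m.
A = ½ × 1.76 × 1.94 = 1.7072 m².
Resultant F = γ·h_c·A = 12.3606 × 2.52532 × 1.7072 = 53.2893 kN.
I_c = b·h³/36 = 1.76 × 1.94³/36 = 0.356957 m⁴.
Centre of pressure: y_p = y_c + I_c/(y_c·A) = 3.54667 + 0.356957/(3.54667 × 1.7072) = 3.54667 + 0.0589537 = 3.60562 m along the plane.
The resultant acts 0.646667 + 0.0589537 = 0.705621 m (along the plate) below the hinge at the top edge, so the moment about the hinge is M = F × 0.705621 = 53.2893 × 0.705621 = 37.602 kN·m.
A normal force at the bottom, 1.94 m from the hinge, must supply this moment: P = 37.602/1.94 = 19.3825 kN.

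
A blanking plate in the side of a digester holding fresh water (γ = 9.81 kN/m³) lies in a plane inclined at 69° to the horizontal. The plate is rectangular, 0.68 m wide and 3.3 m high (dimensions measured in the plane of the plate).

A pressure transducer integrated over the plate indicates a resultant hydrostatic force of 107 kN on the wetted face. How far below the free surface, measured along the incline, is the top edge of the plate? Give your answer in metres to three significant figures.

γ = 9.81 kN/m³.
A = 0.68 × 3.3 = 2.244 m².
From F = γ·h_c·A, the centroid depth is h_c = 107/(9.81 × 2.244) = 4.86062 m.
Let θ = 69° be the plate's angle to the horizontal; measure y along the incline from where the plane meets the free surface. Vertical depth h = y·sinθ with sinθ = 0.933580.
Along the incline, y_c = h_c/sinθ = 4.86062/0.933580 = 5.20643 m.
The centroid lies 3.3/2 = 1.65 m below the top edge, so the top edge sits at y_top = 5.20643 − 1.65 = 3.55643 m along the incline.

y_top ≈ 3.56 m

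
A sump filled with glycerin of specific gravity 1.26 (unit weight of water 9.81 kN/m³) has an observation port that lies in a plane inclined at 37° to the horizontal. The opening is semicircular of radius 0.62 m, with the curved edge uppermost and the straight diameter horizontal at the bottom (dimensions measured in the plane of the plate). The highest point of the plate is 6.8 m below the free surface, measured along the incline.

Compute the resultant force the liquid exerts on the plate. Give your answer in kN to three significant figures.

F ≈ 32.1 kN

γ = 1.26 × 9.81 = 12.3606 kN/m³.
Let θ = 37° be the plate's angle to the horizontal; measure y along the incline from where the plane meets the free surface. Vertical depth h = y·sinθ with sinθ = 0.601815.
The centroid lies 4r/(3π) = 0.263136 m above the diameter, so r − 4r/(3π) = 0.62 − 0.263136 = 0.356864 m below the topmost point, so y_c = 6.8 + 0.356864 = 7.15686 m and h_c = 7.15686 × 0.601815 = 4.30711 m.
A = πr²/2 = π × 0.62²/2 = 0.603814 m².
Resultant F = γ·h_c·A = 12.3606 × 4.30711 × 0.603814 = 32.1461 kN.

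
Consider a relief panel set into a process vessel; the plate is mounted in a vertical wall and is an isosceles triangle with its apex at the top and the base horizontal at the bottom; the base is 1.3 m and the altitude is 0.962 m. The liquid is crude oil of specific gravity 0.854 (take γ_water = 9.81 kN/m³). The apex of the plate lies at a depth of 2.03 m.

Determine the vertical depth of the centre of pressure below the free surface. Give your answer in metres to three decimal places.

γ = 0.854 × 9.81 = 8.37774 kN/m³.
With the apex up, the centroid sits 2h/3 = 2 × 0.962/3 = 0.641333 m below the apex, so the centroid depth is h_c = 2.03 + 0.641333 = 2.67133 m.
A = ½ × 1.3 × 0.962 = 0.6253 m².
Resultant F = γ·h_c·A = 8.37774 × 2.67133 × 0.6253 = 13.994 kN.
I_c = b·h³/36 = 1.3 × 0.962³/36 = 0.0321489 m⁴.
Centre of pressure: y_p = y_c + I_c/(y_c·A) = 2.67133 + 0.0321489/(2.67133 × 0.6253) = 2.67133 + 0.0192464 = 2.69058 m along the plane.

h_p = 2.691 m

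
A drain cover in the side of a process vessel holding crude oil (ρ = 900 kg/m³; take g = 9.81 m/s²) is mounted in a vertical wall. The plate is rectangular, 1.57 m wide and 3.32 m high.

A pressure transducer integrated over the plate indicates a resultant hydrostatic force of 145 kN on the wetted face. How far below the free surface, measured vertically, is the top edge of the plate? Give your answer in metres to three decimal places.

γ = ρg = 900 × 9.81 / 1000 = 8.829 kN/m³.
A = 1.57 × 3.32 = 5.2124 m².
From F = γ·h_c·A, the centroid depth is h_c = 145/(8.829 × 5.2124) = 3.15078 m.
The centroid lies 3.32/2 = 1.66 m below the top edge, so the top edge sits at h_top = 3.15078 − 1.66 = 1.49078 m below the surface.

d_top ≈ 1.491 m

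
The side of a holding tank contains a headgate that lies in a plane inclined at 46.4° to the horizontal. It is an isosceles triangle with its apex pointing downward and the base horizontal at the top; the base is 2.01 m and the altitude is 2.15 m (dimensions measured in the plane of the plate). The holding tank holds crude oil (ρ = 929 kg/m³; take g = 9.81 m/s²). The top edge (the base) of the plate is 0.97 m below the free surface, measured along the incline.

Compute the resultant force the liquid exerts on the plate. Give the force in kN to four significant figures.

F ≈ 24.05 kN

γ = ρg = 929 × 9.81 / 1000 = 9.11349 kN/m³.
Let θ = 46.4° be the plate's angle to the horizontal; measure y along the incline from where the plane meets the free surface. Vertical depth h = y·sinθ with sinθ = 0.724172.
With the apex down, the centroid sits h/3 = 2.15/3 = 0.716667 m below the base (the top edge), so y_c = 0.97 + 0.716667 = 1.68667 m and h_c = 1.68667 × 0.724172 = 1.22144 m.
A = ½ × 2.01 × 2.15 = 2.16075 m².
Resultant F = γ·h_c·A = 9.11349 × 1.22144 × 2.16075 = 24.0526 kN.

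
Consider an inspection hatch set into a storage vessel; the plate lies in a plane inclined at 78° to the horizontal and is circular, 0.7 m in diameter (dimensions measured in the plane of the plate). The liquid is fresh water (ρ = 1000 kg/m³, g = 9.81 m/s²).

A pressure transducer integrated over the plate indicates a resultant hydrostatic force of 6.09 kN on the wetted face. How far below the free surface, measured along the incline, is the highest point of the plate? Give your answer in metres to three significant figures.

γ = ρg = 1000 × 9.81 = 9810 N/m³ = 9.81 kN/m³.
A = π(0.35)² = 0.384845 m².
From F = γ·h_c·A, the centroid depth is h_c = 6.09/(9.81 × 0.384845) = 1.6131 m.
Let θ = 78° be the plate's angle to the horizontal; measure y along the incline from where the plane meets the free surface. Vertical depth h = y·sinθ with sinθ = 0.978148.
Along the incline, y_c = h_c/sinθ = 1.6131/0.978148 = 1.64914 m.
The centroid is at the centre, 0.35 m below the top of the plate, so the highest point sits at y_top = 1.64914 − 0.35 = 1.29914 m along the incline.

y_top ≈ 1.30 m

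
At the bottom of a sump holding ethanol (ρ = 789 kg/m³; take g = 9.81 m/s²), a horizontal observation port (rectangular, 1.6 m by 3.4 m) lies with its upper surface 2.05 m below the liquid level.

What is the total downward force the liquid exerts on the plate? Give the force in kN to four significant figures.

γ = ρg = 789 × 9.81 / 1000 = 7.74009 kN/m³.
The plate is horizontal, so pressure is uniform at p = γ·h = 7.74009 × 2.05 = 15.8672 kN/m².
A = 1.6 × 3.4 = 5.44 m².
F = p·A = 15.8672 × 5.44 = 86.3176 kN.

F ≈ 86.32 kN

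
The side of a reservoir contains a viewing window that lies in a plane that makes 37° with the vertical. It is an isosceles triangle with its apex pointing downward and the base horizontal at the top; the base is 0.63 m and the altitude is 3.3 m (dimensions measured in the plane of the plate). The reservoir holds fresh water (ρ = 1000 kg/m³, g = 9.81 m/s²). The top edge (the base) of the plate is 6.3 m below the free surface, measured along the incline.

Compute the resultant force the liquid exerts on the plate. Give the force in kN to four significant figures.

F ≈ 60.27 kN

γ = ρg = 1000 × 9.81 = 9810 N/m³ = 9.81 kN/m³.
The plate makes 37° with the vertical, i.e. θ = 90° − 37° = 53° to the horizontal. Measuring y along the incline from the free-surface line, vertical depth h = y·sinθ with sinθ = 0.798636.
With the apex down, the centroid sits h/3 = 3.3/3 = 1.1 m below the base (the top edge), so y_c = 6.3 + 1.1 = 7.4 m and h_c = 7.4 × 0.798636 = 5.90991 m.
A = ½ × 0.63 × 3.3 = 1.0395 m².
Resultant F = γ·h_c·A = 9.81 × 5.90991 × 1.0395 = 60.2663 kN.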